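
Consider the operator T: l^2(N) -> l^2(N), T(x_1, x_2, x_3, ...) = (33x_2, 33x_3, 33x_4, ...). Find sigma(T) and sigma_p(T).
sigma(T) = closed disk {z in C : |z| ≤ 33}; sigma_p(T) = open disk {z in C : |z| < 33}

Note T = 33·V where V is the unit left shift (V x)_k = x_{k+1}; so sigma(T) = 33·sigma(V) and ||T|| = 33||V||. ||T x||^2 = 1089sum_{k≥2} |x_k|^2 ≤ 1089||x||^2, with equality on {x : x_1 = 0}, so ||T|| = 33. For any lambda with |lambda| < 33, set r = lambda/33 (|r| < 1); the vector x = (1, r, r^2, ...) is in l^2 and satisfies T x = 33(r, r^2, ...) = lambda x, so lambda is an eigenvalue. On the boundary |lambda| = 33 the geometric series diverges, so no l^2 eigenvector exists, but these lambda lie in the approximate point spectrum. Hence sigma(T) is the closed disk of radius 33 and sigma_p(T) is the open disk.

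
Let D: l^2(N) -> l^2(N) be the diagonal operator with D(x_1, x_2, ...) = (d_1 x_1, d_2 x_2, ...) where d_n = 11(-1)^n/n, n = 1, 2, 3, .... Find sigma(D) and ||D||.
sigma(D) = {11(-1)^n/n : n ≥ 1} ∪ {0}; ||D|| = 11

A bounded diagonal operator on l^2 with diagonal entries d_n has spectrum equal to the closure of {d_n : n ≥ 1}: every d_n is an eigenvalue (with eigenvector e_n), so {d_n} ⊂ sigma(D); the spectrum is closed, so its closure is too; and for lambda not in the closure, (D - lambda I) has bounded inverse (the diagonal entries 1/(d_n - lambda) are bounded). For our sequence d_n = 11(-1)^n/n, n = 1, 2, 3, ...:
  - {d_n} = {11(-1)^n/n : n ≥ 1}; the only limit point is 0
  - closure = {11(-1)^n/n : n ≥ 1} ∪ {0}
For the norm: a diagonal operator has ||D|| = sup_n |d_n|. Here |d_n| = 11/n is decreasing, so sup_n |d_n| = |d_1| = 11. So ||D|| = 11.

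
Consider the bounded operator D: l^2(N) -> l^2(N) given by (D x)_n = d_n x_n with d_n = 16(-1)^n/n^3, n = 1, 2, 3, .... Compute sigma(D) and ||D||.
sigma(D) = {16(-1)^n/n^3 : n ≥ 1} ∪ {0}; ||D|| = 16

A bounded diagonal operator on l^2 with diagonal entries d_n has spectrum equal to the closure of {d_n : n ≥ 1}: every d_n is an eigenvalue (with eigenvector e_n), so {d_n} ⊂ sigma(D); the spectrum is closed, so its closure is too; and for lambda not in the closure, (D - lambda I) has bounded inverse (the diagonal entries 1/(d_n - lambda) are bounded). For our sequence d_n = 16(-1)^n/n^3, n = 1, 2, 3, ...:
  - {d_n} = {16(-1)^n/n^3 : n ≥ 1}; the only limit point is 0
  - closure = {16(-1)^n/n^3 : n ≥ 1} ∪ {0}
For the norm: a diagonal operator has ||D|| = sup_n |d_n|. Here |d_n| = 16/n^3 is decreasing, so sup_n |d_n| = |d_1| = 16. So ||D|| = 16.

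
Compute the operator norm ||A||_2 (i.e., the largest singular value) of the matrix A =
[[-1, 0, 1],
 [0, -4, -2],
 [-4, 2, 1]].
||A||_2 ≈ 5.6009 (= sqrt(largest eigenvalue of A^T A))

||A||_2 = sigma_max(A) = sqrt(lambda_max(A^T A)). Form the symmetric matrix M = A^T A =
[[17, -8, -5],
 [-8, 20, 10],
 [-5, 10, 6]].
Its characteristic polynomial (trace, sum of principal 2x2 minors, determinant of M give the coefficients) is
  p(λ) = det(λ I - M) = λ^3 - 43λ^2 + 373λ - 256.
No integer candidate from the rational root theorem (±divisors of 256) is a root, so the roots are irrational. The cubic discriminant is Δ = 40392125 > 0, so there are three distinct real roots. p(0) = -256 and p(1) = 75 have opposite signs, so a root lies in (0, 1); Newton's method refines it to λ ≈ 0.7501. p(10) = 174 and p(11) = -25 have opposite signs, so a root lies in (10, 11); Newton's method refines it to λ ≈ 10.8803. p(31) = -225 and p(32) = 416 have opposite signs, so a root lies in (31, 32); Newton's method refines it to λ ≈ 31.3697. Check (Vieta): the three roots sum to 43, matching tr M = 43.
So the eigenvalues of A^T A are ≈ 0.7501, 10.8803, 31.3697 (all ≥ 0, as they must be for A^T A). The largest is λ_max ≈ 31.3697, hence ||A||_2 = sqrt(λ_max) ≈ 5.6009.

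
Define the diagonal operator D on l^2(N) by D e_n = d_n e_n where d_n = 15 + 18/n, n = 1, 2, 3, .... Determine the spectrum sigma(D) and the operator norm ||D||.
sigma(D) = {15 + 18/n : n ≥ 1} ∪ {15}; ||D|| = 33

A bounded diagonal operator on l^2 with diagonal entries d_n has spectrum equal to the closure of {d_n : n ≥ 1}: every d_n is an eigenvalue (with eigenvector e_n), so {d_n} ⊂ sigma(D); the spectrum is closed, so its closure is too; and for lambda not in the closure, (D - lambda I) has bounded inverse (the diagonal entries 1/(d_n - lambda) are bounded). For our sequence d_n = 15 + 18/n, n = 1, 2, 3, ...:
  - {d_n} = {15 + 18/n : n ≥ 1}; the only limit point is 15
  - closure = {15 + 18/n : n ≥ 1} ∪ {15}
For the norm: a diagonal operator has ||D|| = sup_n |d_n|. Here d_n = 15 + 18/n is positive and decreasing, so sup_n |d_n| = d_1 = 15 + 18 = 33. So ||D|| = 33.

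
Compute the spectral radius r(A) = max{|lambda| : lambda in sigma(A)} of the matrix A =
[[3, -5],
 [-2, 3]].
r(A) = (6 + sqrt(40))/2 ≈ 6.1623

The eigenvalues of A are the roots of its characteristic polynomial. With M = A (coefficients from the trace and determinant):
  p(λ) = det(λ I - M) = λ^2 - 6λ - 1.
For λ^2 - 6λ - 1 the discriminant is 40. It is nonnegative but not a perfect square, so the roots are real and irrational: λ = (6 ± sqrt(40))/2 ≈ 6.1623, -0.1623.
Thus the eigenvalues (to 4 decimals) are 6.1623 (modulus 6.1623); -0.1623 (modulus 0.1623). The spectral radius is the largest modulus: r(A) = (6 + sqrt(40))/2 ≈ 6.1623. (Cross-check: r(A) ≤ ||A||_2 ≈ 6.8541; equality holds whenever A is normal, though it can also hold for some non-normal A.)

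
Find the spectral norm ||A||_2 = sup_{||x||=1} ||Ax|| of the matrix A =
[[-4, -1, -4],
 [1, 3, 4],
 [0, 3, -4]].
||A||_2 ≈ 7.6765 (= sqrt(largest eigenvalue of A^T A))

||A||_2 = sigma_max(A) = sqrt(lambda_max(A^T A)). Form the symmetric matrix M = A^T A =
[[17, 7, 20],
 [7, 19, 4],
 [20, 4, 48]].
Its characteristic polynomial (trace, sum of principal 2x2 minors, determinant of M give the coefficients) is
  p(λ) = det(λ I - M) = λ^3 - 84λ^2 + 1586λ - 6400.
No integer candidate from the rational root theorem (±divisors of 6400) is a root, so the roots are irrational. The cubic discriminant is Δ = 859224352 > 0, so there are three distinct real roots. p(5) = -445 and p(6) = 308 have opposite signs, so a root lies in (5, 6); Newton's method refines it to λ ≈ 5.569. p(19) = 269 and p(20) = -280 have opposite signs, so a root lies in (19, 20); Newton's method refines it to λ ≈ 19.5016. p(58) = -1876 and p(59) = 149 have opposite signs, so a root lies in (58, 59); Newton's method refines it to λ ≈ 58.9294. Check (Vieta): the three roots sum to 84, matching tr M = 84.
So the eigenvalues of A^T A are ≈ 5.569, 19.5016, 58.9294 (all ≥ 0, as they must be for A^T A). The largest is λ_max ≈ 58.9294, hence ||A||_2 = sqrt(λ_max) ≈ 7.6765.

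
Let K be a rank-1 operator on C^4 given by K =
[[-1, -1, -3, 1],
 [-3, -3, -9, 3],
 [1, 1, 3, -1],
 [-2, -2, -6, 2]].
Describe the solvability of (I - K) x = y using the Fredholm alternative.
(I - K) is singular (det(I - K) = 0, i.e. 1 ∈ sigma(K)). (I - K) x = y is solvable iff y ⊥ ker((I - K)^*) = span{(-1, -1, -3, 1)}, i.e. iff -y_1 - y_2 - 3y_3 + y_4 = 0. When solvable, the solutions are x = y + c·(1, 3, -1, 2), c arbitrary (ker(I - K) = span{(1, 3, -1, 2)}, dimension 1).

K has rank 1, so it is an outer product K = u v^T: every row of K is a multiple of one row vector. Reading off the entries, u = (1, 3, -1, 2) and v = (-1, -1, -3, 1) (row i of K equals u_i·v^T). A rank-one matrix u v^T satisfies K u = u (v·u) and kills the (3)-dimensional subspace v^⊥, so its characteristic polynomial is lambda^3 (lambda - v·u) with v·u = tr K = 1. Hence the eigenvalues of I - K are 1 (multiplicity 3) and 1 - (1) = 0, so det(I - K) = 0. (Direct check: I - K =
[[2, 1, 3, -1],
 [3, 4, 9, -3],
 [-1, -1, -2, 1],
 [2, 2, 6, -1]]
has determinant 0.) So 1 is an eigenvalue of K and (I - K) is not invertible. The finite-dimensional Fredholm alternative says: either (I - K) is invertible, or ker(I - K) ≠ {0} and then range(I - K) = ker((I - K)^*)^⊥, with dim ker(I - K) = dim ker((I - K)^*). We are in the second case, so we need both kernels. Kernel of I - K: (I - K) u = u - u (v·u) = u - u = 0, so ker(I - K) = span{u} = span{(1, 3, -1, 2)} (it is exactly 1-dimensional because rank(I - K) = 3). Kernel of the adjoint: K is real, so (I - K)^* = I - K^T = I - v u^T, and (I - v u^T) v = v - v (u·v) = 0; hence ker((I - K)^*) = span{v} = span{(-1, -1, -3, 1)}. Therefore (I - K) x = y is solvable iff <y, v> = 0, i.e. iff -y_1 - y_2 - 3y_3 + y_4 = 0. When this holds, K y = u (v·y) = 0, so (I - K) y = y and x = y is a particular solution; the full solution set is the line x = y + c·u = y + c·(1, 3, -1, 2), c ∈ C.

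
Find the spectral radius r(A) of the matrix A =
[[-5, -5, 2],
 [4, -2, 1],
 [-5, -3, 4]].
r(A) ≈ 5.5687

The eigenvalues of A are the roots of its characteristic polynomial. With M = A (coefficients from the trace, the sum of principal 2x2 minors, and det A):
  p(λ) = det(λ I - M) = λ^3 + 3λ^2 + 15λ - 86.
No integer candidate from the rational root theorem (±divisors of 86) is a root, so the roots are irrational. The cubic discriminant is Δ = -271539 < 0, so there is one real root and a complex-conjugate pair. p(2) = -36 and p(3) = 13 have opposite signs, so a root lies in (2, 3); Newton's method refines it to λ ≈ 2.7732. Dividing out (λ - (2.7732)) leaves approximately λ^2 + 5.7732λ + 31.0106. For λ^2 + 5.7732λ + 31.0106 the discriminant is -90.7121. It is negative, so the remaining roots are the complex-conjugate pair λ ≈ -2.8866 ± 4.7621i. Their product equals the constant term, so |λ|^2 ≈ 31.0106 and |λ| ≈ 5.5687.
Thus the eigenvalues (to 4 decimals) are 2.7732 (modulus 2.7732); -2.8866 ± 4.7621i (modulus 5.5687). The spectral radius is the largest modulus: r(A) ≈ 5.5687. (Cross-check: r(A) ≤ ||A||_2 ≈ 10.1011; equality holds whenever A is normal, though it can also hold for some non-normal A.)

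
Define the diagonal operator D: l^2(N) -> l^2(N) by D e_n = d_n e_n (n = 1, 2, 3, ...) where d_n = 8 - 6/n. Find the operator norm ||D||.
||D|| = 8

For a diagonal operator on l^2 with entries d_n, ||D|| = sup_n |d_n|. Here d_1 = 2, d_2 = 5, ..., and d_n = 8 - 6/n increases monotonically toward 8. All terms lie in [2, 8), so |d_n| = d_n and the supremum is the limit 8, which is not attained by any individual d_n. Hence ||D|| = 8.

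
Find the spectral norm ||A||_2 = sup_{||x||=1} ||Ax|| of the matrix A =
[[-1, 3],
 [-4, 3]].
||A||_2 = sqrt((35 + sqrt(901))/2) ≈ 5.7016 (= sqrt(largest eigenvalue of A^T A))

||A||_2 = sigma_max(A) = sqrt(lambda_max(A^T A)). Form the symmetric matrix M = A^T A =
[[17, -15],
 [-15, 18]].
Its characteristic polynomial (trace, determinant of M give the coefficients) is
  p(λ) = det(λ I - M) = λ^2 - 35λ + 81.
For λ^2 - 35λ + 81 the discriminant is 901. It is nonnegative but not a perfect square, so the roots are real and irrational: λ = (35 ± sqrt(901))/2 ≈ 32.5083, 2.4917.
So the eigenvalues of A^T A are ≈ 2.4917, 32.5083 (all ≥ 0, as they must be for A^T A). The largest is λ_max = (35 + sqrt(901))/2 ≈ 32.5083, hence ||A||_2 = sqrt(λ_max) = sqrt((35 + sqrt(901))/2) ≈ 5.7016.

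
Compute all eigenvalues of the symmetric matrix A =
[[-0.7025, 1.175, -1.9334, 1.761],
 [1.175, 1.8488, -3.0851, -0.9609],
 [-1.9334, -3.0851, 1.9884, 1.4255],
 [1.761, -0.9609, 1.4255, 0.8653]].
sigma(A) ≈ {-3, -1, 2, 6}

A is real symmetric, so its spectrum consists of real eigenvalues. Expanding the characteristic polynomial of the displayed matrix gives
  det(λ I - A) = p(λ) = λ^4 + (-4)λ^3 + (-17)λ^2 + (24)λ + (35.9985).
Solving p(λ) = 0 yields eigenvalues ≈ -3, -1, 2, 6. (A is shown rounded to 4 decimals, so these recover the underlying integer eigenvalues to within that precision.)
Verification: the trace of A = 4 equals the sum of eigenvalues 4, and det(A) ≈ 35.9985 matches the eigenvalue product 36.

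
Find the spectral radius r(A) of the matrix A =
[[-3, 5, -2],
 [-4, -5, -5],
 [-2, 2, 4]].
r(A) ≈ 6.7214

The eigenvalues of A are the roots of its characteristic polynomial. With M = A (coefficients from the trace, the sum of principal 2x2 minors, and det A):
  p(λ) = det(λ I - M) = λ^3 + 4λ^2 + 9λ - 196.
No integer candidate from the rational root theorem (±divisors of 196) is a root, so the roots are irrational. The cubic discriminant is Δ = -1115684 < 0, so there is one real root and a complex-conjugate pair. p(4) = -32 and p(5) = 74 have opposite signs, so a root lies in (4, 5); Newton's method refines it to λ ≈ 4.3385. Dividing out (λ - (4.3385)) leaves approximately λ^2 + 8.3385λ + 45.1768. For λ^2 + 8.3385λ + 45.1768 the discriminant is -111.1762. It is negative, so the remaining roots are the complex-conjugate pair λ ≈ -4.1693 ± 5.272i. Their product equals the constant term, so |λ|^2 ≈ 45.1768 and |λ| ≈ 6.7214.
Thus the eigenvalues (to 4 decimals) are 4.3385 (modulus 4.3385); -4.1693 ± 5.272i (modulus 6.7214). The spectral radius is the largest modulus: r(A) ≈ 6.7214. (Cross-check: r(A) ≤ ||A||_2 ≈ 8.7372; equality holds whenever A is normal, though it can also hold for some non-normal A.)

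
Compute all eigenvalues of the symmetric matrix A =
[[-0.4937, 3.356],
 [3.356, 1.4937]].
sigma(A) ≈ {-3, 4}

A is real symmetric, so its spectrum consists of real eigenvalues. Expanding the characteristic polynomial of the displayed matrix gives
  det(λ I - A) = p(λ) = λ^2 + (-1)λ + (-12).
Solving p(λ) = 0 yields eigenvalues ≈ -3, 4. (A is shown rounded to 4 decimals, so these recover the underlying integer eigenvalues to within that precision.)
Verification: the trace of A = 1 equals the sum of eigenvalues 1, and det(A) ≈ -12.0002 matches the eigenvalue product -12.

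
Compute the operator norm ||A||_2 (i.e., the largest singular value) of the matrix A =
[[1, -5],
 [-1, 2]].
||A||_2 = sqrt((31 + sqrt(925))/2) ≈ 5.5414 (= sqrt(largest eigenvalue of A^T A))

||A||_2 = sigma_max(A) = sqrt(lambda_max(A^T A)). Form the symmetric matrix M = A^T A =
[[2, -7],
 [-7, 29]].
Its characteristic polynomial (trace, determinant of M give the coefficients) is
  p(λ) = det(λ I - M) = λ^2 - 31λ + 9.
For λ^2 - 31λ + 9 the discriminant is 925. It is nonnegative but not a perfect square, so the roots are real and irrational: λ = (31 ± sqrt(925))/2 ≈ 30.7069, 0.2931.
So the eigenvalues of A^T A are ≈ 0.2931, 30.7069 (all ≥ 0, as they must be for A^T A). The largest is λ_max = (31 + sqrt(925))/2 ≈ 30.7069, hence ||A||_2 = sqrt(λ_max) = sqrt((31 + sqrt(925))/2) ≈ 5.5414.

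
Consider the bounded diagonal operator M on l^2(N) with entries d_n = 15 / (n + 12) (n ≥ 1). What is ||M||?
||M|| = 15/13 (attained at n = 1)

For M diagonal, ||M|| = sup_n |d_n| = sup_n 15/(n + 12). This is positive and strictly decreasing in n, so the supremum is attained at n = 1: d_1 = 15/(1 + 12) = 15/13. Hence ||M|| = 15/13.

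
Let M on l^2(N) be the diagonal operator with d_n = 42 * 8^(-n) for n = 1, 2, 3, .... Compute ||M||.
||M|| = 21/4 (attained at n = 1)

For M diagonal, ||M|| = sup_n |d_n|. The sequence d_n = 42 * 8^(-n) is positive and strictly decreasing (ratio 8^(-1) < 1), so the supremum is d_1 = 42/8 = 21/4. Hence ||M|| = 21/4.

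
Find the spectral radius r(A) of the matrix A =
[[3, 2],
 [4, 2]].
r(A) = (5 + sqrt(33))/2 ≈ 5.3723

The eigenvalues of A are the roots of its characteristic polynomial. With M = A (coefficients from the trace and determinant):
  p(λ) = det(λ I - M) = λ^2 - 5λ - 2.
For λ^2 - 5λ - 2 the discriminant is 33. It is nonnegative but not a perfect square, so the roots are real and irrational: λ = (5 ± sqrt(33))/2 ≈ 5.3723, -0.3723.
Thus the eigenvalues (to 4 decimals) are 5.3723 (modulus 5.3723); -0.3723 (modulus 0.3723). The spectral radius is the largest modulus: r(A) = (5 + sqrt(33))/2 ≈ 5.3723. (Cross-check: r(A) ≤ ||A||_2 ≈ 5.734; equality holds whenever A is normal, though it can also hold for some non-normal A.)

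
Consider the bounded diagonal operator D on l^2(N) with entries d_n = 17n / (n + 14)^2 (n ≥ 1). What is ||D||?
||D|| = 17/56 (attained at n = 14)

For D diagonal, ||D|| = sup_n |d_n|. Treat f(x) = 17x / (x + 14)^2 for real x > 0. By the quotient rule, f'(x) = 17(14 - x)/(x + 14)^3, which is positive for x < 14 and negative for x > 14. So f has a unique maximum at x = 14, and since 14 is a positive integer, the supremum over n ≥ 1 is attained at n = 14: d_14 = 17·14/(14 + 14)^2 = 17·14/784 = 17/56. Hence ||D|| = 17/56.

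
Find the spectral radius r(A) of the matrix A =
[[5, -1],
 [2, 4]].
r(A) = sqrt(22) ≈ 4.6904

The eigenvalues of A are the roots of its characteristic polynomial. With M = A (coefficients from the trace and determinant):
  p(λ) = det(λ I - M) = λ^2 - 9λ + 22.
For λ^2 - 9λ + 22 the discriminant is -7. It is negative, so the roots are the complex-conjugate pair λ = 9/2 ± (sqrt(7)/2) i ≈ 4.5 ± 1.3229i. For a conjugate pair the product of the roots equals the constant term, so |λ|^2 = 22 and |λ| = sqrt(22) ≈ 4.6904.
Thus the eigenvalues (to 4 decimals) are 4.5 ± 1.3229i (modulus 4.6904). The spectral radius is the largest modulus: r(A) = sqrt(22) ≈ 4.6904. (Cross-check: r(A) ≤ ||A||_2 ≈ 5.4505; equality holds whenever A is normal, though it can also hold for some non-normal A.)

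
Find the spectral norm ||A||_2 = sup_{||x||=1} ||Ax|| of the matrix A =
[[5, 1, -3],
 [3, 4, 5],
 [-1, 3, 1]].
||A||_2 ≈ 7.4012 (= sqrt(largest eigenvalue of A^T A))

||A||_2 = sigma_max(A) = sqrt(lambda_max(A^T A)). Form the symmetric matrix M = A^T A =
[[35, 14, -1],
 [14, 26, 20],
 [-1, 20, 35]].
Its characteristic polynomial (trace, sum of principal 2x2 minors, determinant of M give the coefficients) is
  p(λ) = det(λ I - M) = λ^3 - 96λ^2 + 2448λ - 10404.
No integer candidate from the rational root theorem (±divisors of 10404) is a root, so the roots are irrational. The cubic discriminant is Δ = 816880464 > 0, so there are three distinct real roots. p(5) = -439 and p(6) = 1044 have opposite signs, so a root lies in (5, 6); Newton's method refines it to λ ≈ 5.2851. p(35) = 551 and p(36) = -36 have opposite signs, so a root lies in (35, 36); Newton's method refines it to λ ≈ 35.9376. p(54) = -684 and p(55) = 211 have opposite signs, so a root lies in (54, 55); Newton's method refines it to λ ≈ 54.7774. Check (Vieta): the three roots sum to 96, matching tr M = 96.
So the eigenvalues of A^T A are ≈ 5.2851, 35.9376, 54.7774 (all ≥ 0, as they must be for A^T A). The largest is λ_max ≈ 54.7774, hence ||A||_2 = sqrt(λ_max) ≈ 7.4012.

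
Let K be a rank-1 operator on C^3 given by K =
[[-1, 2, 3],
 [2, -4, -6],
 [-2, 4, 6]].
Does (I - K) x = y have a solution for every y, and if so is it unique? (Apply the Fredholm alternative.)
(I - K) is singular (det(I - K) = 0, i.e. 1 ∈ sigma(K)). (I - K) x = y is solvable iff y ⊥ ker((I - K)^*) = span{(-1, 2, 3)}, i.e. iff -y_1 + 2y_2 + 3y_3 = 0. When solvable, the solutions are x = y + c·(1, -2, 2), c arbitrary (ker(I - K) = span{(1, -2, 2)}, dimension 1).

K has rank 1, so it is an outer product K = u v^T: every row of K is a multiple of one row vector. Reading off the entries, u = (1, -2, 2) and v = (-1, 2, 3) (row i of K equals u_i·v^T). A rank-one matrix u v^T satisfies K u = u (v·u) and kills the (2)-dimensional subspace v^⊥, so its characteristic polynomial is lambda^2 (lambda - v·u) with v·u = tr K = 1. Hence the eigenvalues of I - K are 1 (multiplicity 2) and 1 - (1) = 0, so det(I - K) = 0. (Direct check: I - K =
[[2, -2, -3],
 [-2, 5, 6],
 [2, -4, -5]]
has determinant 0.) So 1 is an eigenvalue of K and (I - K) is not invertible. The finite-dimensional Fredholm alternative says: either (I - K) is invertible, or ker(I - K) ≠ {0} and then range(I - K) = ker((I - K)^*)^⊥, with dim ker(I - K) = dim ker((I - K)^*). We are in the second case, so we need both kernels. Kernel of I - K: (I - K) u = u - u (v·u) = u - u = 0, so ker(I - K) = span{u} = span{(1, -2, 2)} (it is exactly 1-dimensional because rank(I - K) = 2). Kernel of the adjoint: K is real, so (I - K)^* = I - K^T = I - v u^T, and (I - v u^T) v = v - v (u·v) = 0; hence ker((I - K)^*) = span{v} = span{(-1, 2, 3)}. Therefore (I - K) x = y is solvable iff <y, v> = 0, i.e. iff -y_1 + 2y_2 + 3y_3 = 0. When this holds, K y = u (v·y) = 0, so (I - K) y = y and x = y is a particular solution; the full solution set is the line x = y + c·u = y + c·(1, -2, 2), c ∈ C.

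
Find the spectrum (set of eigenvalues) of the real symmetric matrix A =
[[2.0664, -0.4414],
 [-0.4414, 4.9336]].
sigma(A) ≈ {2, 5}

A is real symmetric, so its spectrum consists of real eigenvalues. Expanding the characteristic polynomial of the displayed matrix gives
  det(λ I - A) = p(λ) = λ^2 + (-7)λ + (10).
Solving p(λ) = 0 yields eigenvalues ≈ 2, 5. (A is shown rounded to 4 decimals, so these recover the underlying integer eigenvalues to within that precision.)
Verification: the trace of A = 7 equals the sum of eigenvalues 7, and det(A) ≈ 10.0000 matches the eigenvalue product 10.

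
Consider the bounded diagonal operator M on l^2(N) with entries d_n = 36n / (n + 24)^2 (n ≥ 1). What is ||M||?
||M|| = 3/8 (attained at n = 24)

For M diagonal, ||M|| = sup_n |d_n|. Treat f(x) = 36x / (x + 24)^2 for real x > 0. By the quotient rule, f'(x) = 36(24 - x)/(x + 24)^3, which is positive for x < 24 and negative for x > 24. So f has a unique maximum at x = 24, and since 24 is a positive integer, the supremum over n ≥ 1 is attained at n = 24: d_24 = 36·24/(24 + 24)^2 = 36·24/2304 = 3/8. Hence ||M|| = 3/8.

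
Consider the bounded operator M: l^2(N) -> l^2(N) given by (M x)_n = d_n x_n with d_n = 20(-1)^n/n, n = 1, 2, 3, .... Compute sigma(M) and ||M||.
sigma(M) = {20(-1)^n/n : n ≥ 1} ∪ {0}; ||M|| = 20

A bounded diagonal operator on l^2 with diagonal entries d_n has spectrum equal to the closure of {d_n : n ≥ 1}: every d_n is an eigenvalue (with eigenvector e_n), so {d_n} ⊂ sigma(M); the spectrum is closed, so its closure is too; and for lambda not in the closure, (M - lambda I) has bounded inverse (the diagonal entries 1/(d_n - lambda) are bounded). For our sequence d_n = 20(-1)^n/n, n = 1, 2, 3, ...:
  - {d_n} = {20(-1)^n/n : n ≥ 1}; the only limit point is 0
  - closure = {20(-1)^n/n : n ≥ 1} ∪ {0}
For the norm: a diagonal operator has ||M|| = sup_n |d_n|. Here |d_n| = 20/n is decreasing, so sup_n |d_n| = |d_1| = 20. So ||M|| = 20.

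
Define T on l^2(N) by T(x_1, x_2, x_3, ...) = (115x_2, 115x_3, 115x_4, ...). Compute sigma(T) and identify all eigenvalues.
sigma(T) = closed disk {z in C : |z| ≤ 115}; sigma_p(T) = open disk {z in C : |z| < 115}

Note T = 115·V where V is the unit left shift (V x)_k = x_{k+1}; so sigma(T) = 115·sigma(V) and ||T|| = 115||V||. ||T x||^2 = 13225sum_{k≥2} |x_k|^2 ≤ 13225||x||^2, with equality on {x : x_1 = 0}, so ||T|| = 115. For any lambda with |lambda| < 115, set r = lambda/115 (|r| < 1); the vector x = (1, r, r^2, ...) is in l^2 and satisfies T x = 115(r, r^2, ...) = lambda x, so lambda is an eigenvalue. On the boundary |lambda| = 115 the geometric series diverges, so no l^2 eigenvector exists, but these lambda lie in the approximate point spectrum. Hence sigma(T) is the closed disk of radius 115 and sigma_p(T) is the open disk.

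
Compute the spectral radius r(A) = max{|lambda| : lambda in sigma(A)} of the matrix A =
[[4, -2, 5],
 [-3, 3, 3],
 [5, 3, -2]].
r(A) ≈ 6.9413

The eigenvalues of A are the roots of its characteristic polynomial. With M = A (coefficients from the trace, the sum of principal 2x2 minors, and det A):
  p(λ) = det(λ I - M) = λ^3 - 5λ^2 - 42λ + 198.
No integer candidate from the rational root theorem (±divisors of 198) is a root, so the roots are irrational. The cubic discriminant is Δ = 129384 > 0, so there are three distinct real roots. p(-7) = -96 and p(-6) = 54 have opposite signs, so a root lies in (-7, -6); Newton's method refines it to λ ≈ -6.399. p(4) = 14 and p(5) = -12 have opposite signs, so a root lies in (4, 5); Newton's method refines it to λ ≈ 4.4577. p(6) = -18 and p(7) = 2 have opposite signs, so a root lies in (6, 7); Newton's method refines it to λ ≈ 6.9413. Check (Vieta): the three roots sum to 5, matching tr M = 5.
Thus the eigenvalues (to 4 decimals) are -6.399 (modulus 6.399); 4.4577 (modulus 4.4577); 6.9413 (modulus 6.9413). The spectral radius is the largest modulus: r(A) ≈ 6.9413. (Cross-check: r(A) ≤ ||A||_2 ≈ 7.0959; equality holds whenever A is normal, though it can also hold for some non-normal A.)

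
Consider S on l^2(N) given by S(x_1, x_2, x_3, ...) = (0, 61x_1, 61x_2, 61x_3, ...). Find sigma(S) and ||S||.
sigma(S) = closed disk {z in C : |z| ≤ 61}; ||S|| = 61

Note S = 61·U where U is the unit right shift (U x)_k = x_{k-1} (with x_0 := 0); so ||S|| = 61||U|| and sigma(S) = 61·sigma(U). ||S x||^2 = sum_{k≥1} |61x_k|^2 = 3721||x||^2, so ||S|| = 61 and sigma(S) ⊂ {|z| ≤ 61}. For any |lambda| < 61, the equation (S - lambda I) x = 0 forces x_1 = 0, then 61x_k = lambda x_{k+1} ⇒ x = 0, so S has no eigenvalues. But (S - lambda I) is not surjective for |lambda| < 61: solving (S - lambda I) x = e_1 would require x_n proportional to (lambda/61)^(-n), which is not in l^2. So every |lambda| < 61 lies in the residual spectrum. The boundary |lambda| = 61 is in the approximate point spectrum (the spectrum is closed). Hence sigma(S) is the closed disk of radius 61.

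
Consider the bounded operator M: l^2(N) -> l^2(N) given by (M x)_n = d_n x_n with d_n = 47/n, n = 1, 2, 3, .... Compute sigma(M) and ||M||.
sigma(M) = {47/n : n ≥ 1} ∪ {0}; ||M|| = 47

A bounded diagonal operator on l^2 with diagonal entries d_n has spectrum equal to the closure of {d_n : n ≥ 1}: every d_n is an eigenvalue (with eigenvector e_n), so {d_n} ⊂ sigma(M); the spectrum is closed, so its closure is too; and for lambda not in the closure, (M - lambda I) has bounded inverse (the diagonal entries 1/(d_n - lambda) are bounded). For our sequence d_n = 47/n, n = 1, 2, 3, ...:
  - {d_n} = {47/n : n ≥ 1}; the only limit point is 0
  - closure = {47/n : n ≥ 1} ∪ {0}
For the norm: a diagonal operator has ||M|| = sup_n |d_n|. Here d_n = 47/n is positive and decreasing, so sup_n |d_n| = d_1 = 47. So ||M|| = 47.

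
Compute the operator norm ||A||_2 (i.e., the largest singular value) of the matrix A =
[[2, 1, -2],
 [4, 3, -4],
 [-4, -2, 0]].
||A||_2 ≈ 7.9574 (= sqrt(largest eigenvalue of A^T A))

||A||_2 = sigma_max(A) = sqrt(lambda_max(A^T A)). Form the symmetric matrix M = A^T A =
[[36, 22, -20],
 [22, 14, -14],
 [-20, -14, 20]].
Its characteristic polynomial (trace, sum of principal 2x2 minors, determinant of M give the coefficients) is
  p(λ) = det(λ I - M) = λ^3 - 70λ^2 + 424λ - 64.
No integer candidate from the rational root theorem (±divisors of 64) is a root, so the roots are irrational. The cubic discriminant is Δ = 522275072 > 0, so there are three distinct real roots. p(0) = -64 and p(1) = 291 have opposite signs, so a root lies in (0, 1); Newton's method refines it to λ ≈ 0.1549. p(6) = 176 and p(7) = -183 have opposite signs, so a root lies in (6, 7); Newton's method refines it to λ ≈ 6.5253. p(63) = -1135 and p(64) = 2496 have opposite signs, so a root lies in (63, 64); Newton's method refines it to λ ≈ 63.3198. Check (Vieta): the three roots sum to 70, matching tr M = 70.
So the eigenvalues of A^T A are ≈ 0.1549, 6.5253, 63.3198 (all ≥ 0, as they must be for A^T A). The largest is λ_max ≈ 63.3198, hence ||A||_2 = sqrt(λ_max) ≈ 7.9574.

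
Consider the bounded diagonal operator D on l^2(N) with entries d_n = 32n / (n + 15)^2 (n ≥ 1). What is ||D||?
||D|| = 8/15 (attained at n = 15)

For D diagonal, ||D|| = sup_n |d_n|. Treat f(x) = 32x / (x + 15)^2 for real x > 0. By the quotient rule, f'(x) = 32(15 - x)/(x + 15)^3, which is positive for x < 15 and negative for x > 15. So f has a unique maximum at x = 15, and since 15 is a positive integer, the supremum over n ≥ 1 is attained at n = 15: d_15 = 32·15/(15 + 15)^2 = 32·15/900 = 8/15. Hence ||D|| = 8/15.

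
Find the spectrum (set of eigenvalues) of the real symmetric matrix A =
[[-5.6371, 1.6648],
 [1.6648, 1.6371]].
sigma(A) ≈ {-6, 2}

A is real symmetric, so its spectrum consists of real eigenvalues. Expanding the characteristic polynomial of the displayed matrix gives
  det(λ I - A) = p(λ) = λ^2 + (4)λ + (-12).
Solving p(λ) = 0 yields eigenvalues ≈ -6, 2. (A is shown rounded to 4 decimals, so these recover the underlying integer eigenvalues to within that precision.)
Verification: the trace of A = -4 equals the sum of eigenvalues -4, and det(A) ≈ -12.0001 matches the eigenvalue product -12.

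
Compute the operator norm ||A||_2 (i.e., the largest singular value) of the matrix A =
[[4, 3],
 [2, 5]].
||A||_2 = sqrt((54 + sqrt(2132))/2) ≈ 7.0772 (= sqrt(largest eigenvalue of A^T A))

||A||_2 = sigma_max(A) = sqrt(lambda_max(A^T A)). Form the symmetric matrix M = A^T A =
[[20, 22],
 [22, 34]].
Its characteristic polynomial (trace, determinant of M give the coefficients) is
  p(λ) = det(λ I - M) = λ^2 - 54λ + 196.
For λ^2 - 54λ + 196 the discriminant is 2132. It is nonnegative but not a perfect square, so the roots are real and irrational: λ = (54 ± sqrt(2132))/2 ≈ 50.0868, 3.9132.
So the eigenvalues of A^T A are ≈ 3.9132, 50.0868 (all ≥ 0, as they must be for A^T A). The largest is λ_max = (54 + sqrt(2132))/2 ≈ 50.0868, hence ||A||_2 = sqrt(λ_max) = sqrt((54 + sqrt(2132))/2) ≈ 7.0772.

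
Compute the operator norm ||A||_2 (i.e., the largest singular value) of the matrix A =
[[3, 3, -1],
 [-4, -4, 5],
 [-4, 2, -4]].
||A||_2 ≈ 8.6648 (= sqrt(largest eigenvalue of A^T A))

||A||_2 = sigma_max(A) = sqrt(lambda_max(A^T A)). Form the symmetric matrix M = A^T A =
[[41, 17, -7],
 [17, 29, -31],
 [-7, -31, 42]].
Its characteristic polynomial (trace, sum of principal 2x2 minors, determinant of M give the coefficients) is
  p(λ) = det(λ I - M) = λ^3 - 112λ^2 + 2830λ - 4356.
No integer candidate from the rational root theorem (±divisors of 4356) is a root, so the roots are irrational. The cubic discriminant is Δ = 9663309936 > 0, so there are three distinct real roots. p(1) = -1637 and p(2) = 864 have opposite signs, so a root lies in (1, 2); Newton's method refines it to λ ≈ 1.6447. p(35) = 369 and p(36) = -972 have opposite signs, so a root lies in (35, 36); Newton's method refines it to λ ≈ 35.276. p(75) = -231 and p(76) = 2788 have opposite signs, so a root lies in (75, 76); Newton's method refines it to λ ≈ 75.0793. Check (Vieta): the three roots sum to 112, matching tr M = 112.
So the eigenvalues of A^T A are ≈ 1.6447, 35.276, 75.0793 (all ≥ 0, as they must be for A^T A). The largest is λ_max ≈ 75.0793, hence ||A||_2 = sqrt(λ_max) ≈ 8.6648.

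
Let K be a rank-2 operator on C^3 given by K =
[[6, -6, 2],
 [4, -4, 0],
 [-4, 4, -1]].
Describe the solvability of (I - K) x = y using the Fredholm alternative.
(I - K) is invertible (det(I - K) = 6 ≠ 0), so for every y in C^3 the equation (I - K) x = y has a unique solution.

K has rank 2 and factors as K = U V^T = u1 v1^T + u2 v2^T with u1 = (3, 2, -2), v1 = (2, -2, 1), u2 = (-1, -2, 1), v2 = (0, 0, 1) (multiplying out reproduces the displayed K). The nonzero eigenvalues of U V^T coincide with those of the 2 x 2 matrix G = V^T U = [[v1·u1, v1·u2], [v2·u1, v2·u2]] = [[0, 3], [-2, 1]], and by the Sylvester determinant identity det(I_3 - U V^T) = det(I_2 - V^T U) = det([[1, -3], [2, 0]]) = (1)(0) - (-3)(2) = 6. (Direct check: I - K =
[[-5, 6, -2],
 [-4, 5, 0],
 [4, -4, 2]]
has determinant 6.) The finite-dimensional Fredholm alternative says: either (I - K) is invertible, or ker(I - K) ≠ {0} and then range(I - K) = ker((I - K)^*)^⊥, with dim ker(I - K) = dim ker((I - K)^*). Since det(I - K) ≠ 0, 1 is not an eigenvalue of K and ker(I - K) = {0}, so we are in the first case: for every y there is a unique x = (I - K)^(-1) y. (Explicitly, by the Woodbury identity, (I - U V^T)^(-1) = I + U (I_2 - G)^(-1) V^T.)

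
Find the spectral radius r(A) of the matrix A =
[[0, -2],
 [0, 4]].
r(A) = 4

The eigenvalues of A are the roots of its characteristic polynomial. With M = A (coefficients from the trace and determinant):
  p(λ) = det(λ I - M) = λ^2 - 4λ.
For λ^2 - 4λ the discriminant is 16. It is a perfect square (4^2), so the roots are rational: λ = (4 ± 4)/2 = 4, 0.
Thus the eigenvalues (to 4 decimals) are 4 (modulus 4); 0 (modulus 0). The spectral radius is the largest modulus: r(A) = 4. (Cross-check: r(A) ≤ ||A||_2 ≈ 4.4721; equality holds whenever A is normal, though it can also hold for some non-normal A.)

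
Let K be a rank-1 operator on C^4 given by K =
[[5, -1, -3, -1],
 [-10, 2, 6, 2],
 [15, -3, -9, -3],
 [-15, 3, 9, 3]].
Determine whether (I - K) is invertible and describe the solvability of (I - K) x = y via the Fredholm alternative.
(I - K) is singular (det(I - K) = 0, i.e. 1 ∈ sigma(K)). (I - K) x = y is solvable iff y ⊥ ker((I - K)^*) = span{(5, -1, -3, -1)}, i.e. iff 5y_1 - y_2 - 3y_3 - y_4 = 0. When solvable, the solutions are x = y + c·(1, -2, 3, -3), c arbitrary (ker(I - K) = span{(1, -2, 3, -3)}, dimension 1).

K has rank 1, so it is an outer product K = u v^T: every row of K is a multiple of one row vector. Reading off the entries, u = (1, -2, 3, -3) and v = (5, -1, -3, -1) (row i of K equals u_i·v^T). A rank-one matrix u v^T satisfies K u = u (v·u) and kills the (3)-dimensional subspace v^⊥, so its characteristic polynomial is lambda^3 (lambda - v·u) with v·u = tr K = 1. Hence the eigenvalues of I - K are 1 (multiplicity 3) and 1 - (1) = 0, so det(I - K) = 0. (Direct check: I - K =
[[-4, 1, 3, 1],
 [10, -1, -6, -2],
 [-15, 3, 10, 3],
 [15, -3, -9, -2]]
has determinant 0.) So 1 is an eigenvalue of K and (I - K) is not invertible. The finite-dimensional Fredholm alternative says: either (I - K) is invertible, or ker(I - K) ≠ {0} and then range(I - K) = ker((I - K)^*)^⊥, with dim ker(I - K) = dim ker((I - K)^*). We are in the second case, so we need both kernels. Kernel of I - K: (I - K) u = u - u (v·u) = u - u = 0, so ker(I - K) = span{u} = span{(1, -2, 3, -3)} (it is exactly 1-dimensional because rank(I - K) = 3). Kernel of the adjoint: K is real, so (I - K)^* = I - K^T = I - v u^T, and (I - v u^T) v = v - v (u·v) = 0; hence ker((I - K)^*) = span{v} = span{(5, -1, -3, -1)}. Therefore (I - K) x = y is solvable iff <y, v> = 0, i.e. iff 5y_1 - y_2 - 3y_3 - y_4 = 0. When this holds, K y = u (v·y) = 0, so (I - K) y = y and x = y is a particular solution; the full solution set is the line x = y + c·u = y + c·(1, -2, 3, -3), c ∈ C.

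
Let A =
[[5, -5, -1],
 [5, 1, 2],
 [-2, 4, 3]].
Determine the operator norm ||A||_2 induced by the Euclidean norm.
||A||_2 ≈ 8.9023 (= sqrt(largest eigenvalue of A^T A))

||A||_2 = sigma_max(A) = sqrt(lambda_max(A^T A)). Form the symmetric matrix M = A^T A =
[[54, -28, -1],
 [-28, 42, 19],
 [-1, 19, 14]].
Its characteristic polynomial (trace, sum of principal 2x2 minors, determinant of M give the coefficients) is
  p(λ) = det(λ I - M) = λ^3 - 110λ^2 + 2466λ - 2304.
No integer candidate from the rational root theorem (±divisors of 2304) is a root, so the roots are irrational. The cubic discriminant is Δ = 12437336304 > 0, so there are three distinct real roots. p(0) = -2304 and p(1) = 53 have opposite signs, so a root lies in (0, 1); Newton's method refines it to λ ≈ 0.9765. p(29) = 1089 and p(30) = -324 have opposite signs, so a root lies in (29, 30); Newton's method refines it to λ ≈ 29.7733. p(79) = -961 and p(80) = 2976 have opposite signs, so a root lies in (79, 80); Newton's method refines it to λ ≈ 79.2502. Check (Vieta): the three roots sum to 110, matching tr M = 110.
So the eigenvalues of A^T A are ≈ 0.9765, 29.7733, 79.2502 (all ≥ 0, as they must be for A^T A). The largest is λ_max ≈ 79.2502, hence ||A||_2 = sqrt(λ_max) ≈ 8.9023.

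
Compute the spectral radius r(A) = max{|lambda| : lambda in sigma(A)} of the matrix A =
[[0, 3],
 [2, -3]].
r(A) = (3 + sqrt(33))/2 ≈ 4.3723

The eigenvalues of A are the roots of its characteristic polynomial. With M = A (coefficients from the trace and determinant):
  p(λ) = det(λ I - M) = λ^2 + 3λ - 6.
For λ^2 + 3λ - 6 the discriminant is 33. It is nonnegative but not a perfect square, so the roots are real and irrational: λ = (-3 ± sqrt(33))/2 ≈ 1.3723, -4.3723.
Thus the eigenvalues (to 4 decimals) are 1.3723 (modulus 1.3723); -4.3723 (modulus 4.3723). The spectral radius is the largest modulus: r(A) = (3 + sqrt(33))/2 ≈ 4.3723. (Cross-check: r(A) ≤ ||A||_2 ≈ 4.4966; equality holds whenever A is normal, though it can also hold for some non-normal A.)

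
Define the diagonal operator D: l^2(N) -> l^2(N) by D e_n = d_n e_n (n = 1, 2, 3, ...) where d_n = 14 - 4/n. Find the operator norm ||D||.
||D|| = 14

For a diagonal operator on l^2 with entries d_n, ||D|| = sup_n |d_n|. Here d_1 = 10, d_2 = 12, ..., and d_n = 14 - 4/n increases monotonically toward 14. All terms lie in [10, 14), so |d_n| = d_n and the supremum is the limit 14, which is not attained by any individual d_n. Hence ||D|| = 14.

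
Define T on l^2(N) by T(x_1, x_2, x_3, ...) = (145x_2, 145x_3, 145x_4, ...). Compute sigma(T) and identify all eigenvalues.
sigma(T) = closed disk {z in C : |z| ≤ 145}; sigma_p(T) = open disk {z in C : |z| < 145}

Note T = 145·V where V is the unit left shift (V x)_k = x_{k+1}; so sigma(T) = 145·sigma(V) and ||T|| = 145||V||. ||T x||^2 = 21025sum_{k≥2} |x_k|^2 ≤ 21025||x||^2, with equality on {x : x_1 = 0}, so ||T|| = 145. For any lambda with |lambda| < 145, set r = lambda/145 (|r| < 1); the vector x = (1, r, r^2, ...) is in l^2 and satisfies T x = 145(r, r^2, ...) = lambda x, so lambda is an eigenvalue. On the boundary |lambda| = 145 the geometric series diverges, so no l^2 eigenvector exists, but these lambda lie in the approximate point spectrum. Hence sigma(T) is the closed disk of radius 145 and sigma_p(T) is the open disk.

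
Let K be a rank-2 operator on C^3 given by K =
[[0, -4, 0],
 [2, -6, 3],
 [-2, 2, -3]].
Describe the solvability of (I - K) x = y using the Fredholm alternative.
(I - K) is invertible (det(I - K) = 30 ≠ 0), so for every y in C^3 the equation (I - K) x = y has a unique solution.

K has rank 2 and factors as K = U V^T = u1 v1^T + u2 v2^T with u1 = (2, 2, 0), v1 = (-2, 0, -3), u2 = (-2, -3, 1), v2 = (-2, 2, -3) (multiplying out reproduces the displayed K). The nonzero eigenvalues of U V^T coincide with those of the 2 x 2 matrix G = V^T U = [[v1·u1, v1·u2], [v2·u1, v2·u2]] = [[-4, 1], [0, -5]], and by the Sylvester determinant identity det(I_3 - U V^T) = det(I_2 - V^T U) = det([[5, -1], [0, 6]]) = (5)(6) - (-1)(0) = 30. (Direct check: I - K =
[[1, 4, 0],
 [-2, 7, -3],
 [2, -2, 4]]
has determinant 30.) The finite-dimensional Fredholm alternative says: either (I - K) is invertible, or ker(I - K) ≠ {0} and then range(I - K) = ker((I - K)^*)^⊥, with dim ker(I - K) = dim ker((I - K)^*). Since det(I - K) ≠ 0, 1 is not an eigenvalue of K and ker(I - K) = {0}, so we are in the first case: for every y there is a unique x = (I - K)^(-1) y. (Explicitly, by the Woodbury identity, (I - U V^T)^(-1) = I + U (I_2 - G)^(-1) V^T.)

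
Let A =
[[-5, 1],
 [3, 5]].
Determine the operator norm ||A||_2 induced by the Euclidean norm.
||A||_2 = sqrt((60 + sqrt(464))/2) ≈ 6.3852 (= sqrt(largest eigenvalue of A^T A))

||A||_2 = sigma_max(A) = sqrt(lambda_max(A^T A)). Form the symmetric matrix M = A^T A =
[[34, 10],
 [10, 26]].
Its characteristic polynomial (trace, determinant of M give the coefficients) is
  p(λ) = det(λ I - M) = λ^2 - 60λ + 784.
For λ^2 - 60λ + 784 the discriminant is 464. It is nonnegative but not a perfect square, so the roots are real and irrational: λ = (60 ± sqrt(464))/2 ≈ 40.7703, 19.2297.
So the eigenvalues of A^T A are ≈ 19.2297, 40.7703 (all ≥ 0, as they must be for A^T A). The largest is λ_max = (60 + sqrt(464))/2 ≈ 40.7703, hence ||A||_2 = sqrt(λ_max) = sqrt((60 + sqrt(464))/2) ≈ 6.3852.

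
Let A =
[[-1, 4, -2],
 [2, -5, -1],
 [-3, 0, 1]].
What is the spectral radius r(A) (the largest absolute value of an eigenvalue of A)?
r(A) ≈ 6.3921

The eigenvalues of A are the roots of its characteristic polynomial. With M = A (coefficients from the trace, the sum of principal 2x2 minors, and det A):
  p(λ) = det(λ I - M) = λ^3 + 5λ^2 - 15λ - 39.
No integer candidate from the rational root theorem (±divisors of 39) is a root, so the roots are irrational. The cubic discriminant is Δ = 50208 > 0, so there are three distinct real roots. p(-7) = -32 and p(-6) = 15 have opposite signs, so a root lies in (-7, -6); Newton's method refines it to λ ≈ -6.3921. p(-2) = 3 and p(-1) = -20 have opposite signs, so a root lies in (-2, -1); Newton's method refines it to λ ≈ -1.8702. p(3) = -12 and p(4) = 45 have opposite signs, so a root lies in (3, 4); Newton's method refines it to λ ≈ 3.2623. Check (Vieta): the three roots sum to -5, matching tr M = -5.
Thus the eigenvalues (to 4 decimals) are -6.3921 (modulus 6.3921); -1.8702 (modulus 1.8702); 3.2623 (modulus 3.2623). The spectral radius is the largest modulus: r(A) ≈ 6.3921. (Cross-check: r(A) ≤ ||A||_2 ≈ 6.8564; equality holds whenever A is normal, though it can also hold for some non-normal A.)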